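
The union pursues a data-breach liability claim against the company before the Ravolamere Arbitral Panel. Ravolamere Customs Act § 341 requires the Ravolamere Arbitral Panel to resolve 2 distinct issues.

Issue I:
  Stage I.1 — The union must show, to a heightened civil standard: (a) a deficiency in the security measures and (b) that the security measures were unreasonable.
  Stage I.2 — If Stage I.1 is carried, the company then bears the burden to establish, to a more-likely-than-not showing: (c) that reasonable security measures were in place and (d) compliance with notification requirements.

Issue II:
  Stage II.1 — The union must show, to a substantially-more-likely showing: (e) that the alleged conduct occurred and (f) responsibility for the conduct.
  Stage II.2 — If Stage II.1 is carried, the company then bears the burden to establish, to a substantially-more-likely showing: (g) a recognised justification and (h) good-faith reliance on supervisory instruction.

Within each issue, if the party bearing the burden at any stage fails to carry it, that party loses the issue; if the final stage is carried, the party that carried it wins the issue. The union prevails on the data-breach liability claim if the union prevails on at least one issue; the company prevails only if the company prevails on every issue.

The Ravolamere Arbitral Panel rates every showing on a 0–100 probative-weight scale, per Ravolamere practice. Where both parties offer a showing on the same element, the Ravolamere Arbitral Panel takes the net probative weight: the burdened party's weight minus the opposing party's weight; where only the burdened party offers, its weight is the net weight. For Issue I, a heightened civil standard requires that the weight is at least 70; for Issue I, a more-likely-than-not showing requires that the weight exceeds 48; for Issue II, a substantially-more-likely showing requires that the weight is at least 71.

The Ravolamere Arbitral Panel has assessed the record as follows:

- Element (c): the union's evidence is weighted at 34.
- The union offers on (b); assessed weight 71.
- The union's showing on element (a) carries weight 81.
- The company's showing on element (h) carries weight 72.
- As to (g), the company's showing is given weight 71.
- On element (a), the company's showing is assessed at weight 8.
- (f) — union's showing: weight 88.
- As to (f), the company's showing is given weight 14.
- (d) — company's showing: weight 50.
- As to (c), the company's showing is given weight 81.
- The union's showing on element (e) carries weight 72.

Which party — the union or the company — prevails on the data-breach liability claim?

— Issue I —
At Stage I.1 the union must meet a heightened civil standard (weight is at least 70): on (a) the weight is 81 less the opposing 8 gives net 73, ≥ 70, so (a) meets the standard; on (b) the weight is 71, ≥ 70, so (b) meets the standard.
  The union carries Stage I.1; the company now bears the burden.
At Stage I.2 the company must meet a more-likely-than-not showing (weight exceeds 48): on (c) the weight is 81 less the opposing 34 gives net 47, ≤ 48, so (c) does not meet the standard; on (d) the weight is 50, which does exceed 48, so (d) meets the standard.
  The company does not carry Stage I.2.
The analysis ends at Stage I.2; the union prevails on this issue.
— Issue II —
Stage II.1 (union, a substantially-more-likely showing, weight is at least 71): (e) 72 ≥ 71 — meets; (f) net 88−14=74 ≥ 71 — meets.
  All elements met. The burden passes to the company.
Stage II.2 (company, a substantially-more-likely showing, weight is at least 71): (g) 71 ≥ 71 — meets; (h) 72 ≥ 71 — meets.
  Stage II.2 carried; the final stage is satisfied.
With every stage satisfied, the company prevails on this issue.
Per-issue: Issue I → union; Issue II → company. The union must prevail on at least one issue; overall, the union prevails.

union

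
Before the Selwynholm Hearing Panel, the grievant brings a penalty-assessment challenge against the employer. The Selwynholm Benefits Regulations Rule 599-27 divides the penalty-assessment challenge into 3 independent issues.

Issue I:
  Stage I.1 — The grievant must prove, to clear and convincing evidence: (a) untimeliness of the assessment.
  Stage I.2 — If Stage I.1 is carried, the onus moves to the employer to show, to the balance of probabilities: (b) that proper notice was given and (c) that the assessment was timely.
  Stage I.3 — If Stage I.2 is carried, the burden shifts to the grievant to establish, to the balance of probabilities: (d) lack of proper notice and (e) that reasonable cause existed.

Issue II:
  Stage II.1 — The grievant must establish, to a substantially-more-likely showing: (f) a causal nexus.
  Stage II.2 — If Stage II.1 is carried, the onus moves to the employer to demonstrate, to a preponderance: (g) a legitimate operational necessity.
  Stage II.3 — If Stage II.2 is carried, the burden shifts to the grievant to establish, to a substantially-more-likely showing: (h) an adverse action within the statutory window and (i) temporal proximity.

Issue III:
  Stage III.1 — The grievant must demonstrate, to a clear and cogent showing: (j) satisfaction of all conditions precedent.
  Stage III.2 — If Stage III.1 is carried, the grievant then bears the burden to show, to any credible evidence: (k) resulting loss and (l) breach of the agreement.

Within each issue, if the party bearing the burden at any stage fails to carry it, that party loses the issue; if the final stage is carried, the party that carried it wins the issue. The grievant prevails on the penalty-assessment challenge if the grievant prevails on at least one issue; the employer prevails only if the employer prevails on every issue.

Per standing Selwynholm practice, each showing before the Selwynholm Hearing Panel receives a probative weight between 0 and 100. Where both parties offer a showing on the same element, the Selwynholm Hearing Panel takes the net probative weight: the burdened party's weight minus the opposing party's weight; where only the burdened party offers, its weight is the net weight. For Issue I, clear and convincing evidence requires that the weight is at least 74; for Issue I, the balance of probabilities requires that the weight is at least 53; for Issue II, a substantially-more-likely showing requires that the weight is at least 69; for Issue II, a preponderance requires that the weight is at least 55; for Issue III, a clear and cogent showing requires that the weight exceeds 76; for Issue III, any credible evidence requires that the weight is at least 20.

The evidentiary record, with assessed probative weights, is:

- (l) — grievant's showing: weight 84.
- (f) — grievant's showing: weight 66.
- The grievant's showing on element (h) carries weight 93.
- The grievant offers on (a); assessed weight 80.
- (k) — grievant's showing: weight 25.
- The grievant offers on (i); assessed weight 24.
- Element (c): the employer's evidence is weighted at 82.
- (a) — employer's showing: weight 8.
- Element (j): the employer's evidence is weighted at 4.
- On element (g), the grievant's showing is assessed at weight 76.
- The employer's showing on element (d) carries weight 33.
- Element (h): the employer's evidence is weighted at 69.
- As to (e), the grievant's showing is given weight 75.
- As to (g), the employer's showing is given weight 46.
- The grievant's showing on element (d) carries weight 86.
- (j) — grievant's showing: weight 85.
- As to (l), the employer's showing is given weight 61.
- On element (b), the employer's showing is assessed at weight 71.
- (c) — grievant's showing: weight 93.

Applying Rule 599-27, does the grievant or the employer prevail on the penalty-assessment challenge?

— Issue I —
Stage I.1 (grievant, clear and convincing evidence, weight is at least 74): (a) net 80−8=72 < 74 — fails.
  The grievant does not carry Stage I.1.
So the employer prevails on this issue.
— Issue II —
Stage II.1 (grievant, a substantially-more-likely showing, weight is at least 69): (f) 66 < 69 — fails.
  Stage II.1 not carried; the grievant fails its burden.
The employer prevails on this issue.
— Issue III —
At Stage III.1 the grievant must meet a clear and cogent showing (weight exceeds 76): on (j) the weight is 85 less the opposing 4 gives net 81, > 76, so (j) meets the standard.
  All elements met. The grievant retains the burden for Stage III.2.
At Stage III.2 the grievant must meet any credible evidence (weight is at least 20): on (k) the weight is 25, ≥ 20, so (k) meets the standard; on (l) the weight is 84 less the opposing 61 gives net 23, ≥ 20, so (l) meets the standard.
  Stage III.2 carried; the final stage is satisfied.
Every stage carried; the grievant prevails on this issue.
Per-issue: Issue I → employer; Issue II → employer; Issue III → grievant. The grievant must prevail on at least one issue; overall, the grievant prevails.

grievant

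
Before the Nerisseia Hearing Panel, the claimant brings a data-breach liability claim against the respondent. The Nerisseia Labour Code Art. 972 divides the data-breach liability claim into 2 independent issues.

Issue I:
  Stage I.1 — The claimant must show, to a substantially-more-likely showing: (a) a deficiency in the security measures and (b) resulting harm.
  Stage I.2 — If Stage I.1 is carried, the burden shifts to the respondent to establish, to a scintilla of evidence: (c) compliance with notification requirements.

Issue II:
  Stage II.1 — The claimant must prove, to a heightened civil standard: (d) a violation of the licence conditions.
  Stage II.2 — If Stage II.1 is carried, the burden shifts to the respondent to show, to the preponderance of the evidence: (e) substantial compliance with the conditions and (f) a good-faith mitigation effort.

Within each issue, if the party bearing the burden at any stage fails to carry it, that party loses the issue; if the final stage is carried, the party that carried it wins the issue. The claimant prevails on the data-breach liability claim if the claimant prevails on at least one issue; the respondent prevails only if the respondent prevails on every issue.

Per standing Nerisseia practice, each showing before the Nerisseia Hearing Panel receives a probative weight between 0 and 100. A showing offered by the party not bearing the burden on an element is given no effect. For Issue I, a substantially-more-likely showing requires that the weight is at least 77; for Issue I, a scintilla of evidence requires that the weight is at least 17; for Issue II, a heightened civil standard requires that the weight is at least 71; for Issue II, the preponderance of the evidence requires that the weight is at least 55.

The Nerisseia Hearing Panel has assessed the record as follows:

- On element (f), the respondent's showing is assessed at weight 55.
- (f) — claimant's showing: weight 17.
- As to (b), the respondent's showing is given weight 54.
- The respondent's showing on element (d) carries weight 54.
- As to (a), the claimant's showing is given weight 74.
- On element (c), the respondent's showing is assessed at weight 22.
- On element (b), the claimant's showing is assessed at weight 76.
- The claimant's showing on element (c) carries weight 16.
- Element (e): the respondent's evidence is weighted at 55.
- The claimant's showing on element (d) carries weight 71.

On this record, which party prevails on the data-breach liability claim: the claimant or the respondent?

respondent

— Issue I —
Stage I.1 — burden on claimant; standard: a substantially-more-likely showing (weight is at least 77).
    (a): 74 < 77 [not met]
    (b): 76 (respondent's 54 disregarded) < 77 [not met]
  Stage I.1 not carried; the claimant fails its burden.
The respondent prevails on this issue.
— Issue II —
Stage II.1 (claimant, a heightened civil standard, weight is at least 71): (d) 71 (respondent's 54 disregarded) ≥ 71 — meets.
  Stage II.1 is satisfied; the onus moves to the respondent.
Stage II.2 (respondent, the preponderance of the evidence, weight is at least 55): (e) 55 ≥ 55 — meets; (f) 55 (claimant's 17 disregarded) ≥ 55 — meets.
  The respondent carries the last stage.
Every stage carried; the respondent prevails on this issue.
Per-issue: Issue I → respondent; Issue II → respondent. The claimant must prevail on at least one issue; overall, the respondent prevails.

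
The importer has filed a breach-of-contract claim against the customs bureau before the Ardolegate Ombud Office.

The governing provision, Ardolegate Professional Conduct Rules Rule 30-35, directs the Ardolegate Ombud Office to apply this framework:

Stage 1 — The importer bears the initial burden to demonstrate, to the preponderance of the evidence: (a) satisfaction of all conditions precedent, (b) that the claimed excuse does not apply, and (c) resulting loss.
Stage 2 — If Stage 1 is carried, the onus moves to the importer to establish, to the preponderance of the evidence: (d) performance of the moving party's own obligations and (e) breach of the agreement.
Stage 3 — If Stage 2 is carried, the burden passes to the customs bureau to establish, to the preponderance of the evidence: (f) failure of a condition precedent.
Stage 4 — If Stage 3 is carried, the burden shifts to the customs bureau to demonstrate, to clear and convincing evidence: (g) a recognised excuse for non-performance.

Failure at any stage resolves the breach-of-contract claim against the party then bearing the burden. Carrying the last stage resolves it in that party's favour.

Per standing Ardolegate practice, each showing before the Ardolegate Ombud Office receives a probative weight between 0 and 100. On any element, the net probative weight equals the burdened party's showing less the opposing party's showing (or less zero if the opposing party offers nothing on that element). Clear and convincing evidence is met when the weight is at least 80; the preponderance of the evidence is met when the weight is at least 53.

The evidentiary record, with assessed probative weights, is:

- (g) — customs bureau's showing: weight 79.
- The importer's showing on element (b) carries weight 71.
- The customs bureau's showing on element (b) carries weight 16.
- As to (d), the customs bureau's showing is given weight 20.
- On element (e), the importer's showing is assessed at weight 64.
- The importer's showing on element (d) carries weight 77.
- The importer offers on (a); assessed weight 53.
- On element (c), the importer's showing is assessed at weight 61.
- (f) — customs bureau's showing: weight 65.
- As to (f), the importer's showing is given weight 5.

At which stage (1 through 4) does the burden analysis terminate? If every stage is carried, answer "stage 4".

At Stage 1 the importer must meet the preponderance of the evidence (weight is at least 53): on (a) the weight is 53, which does reach 53, so (a) meets the standard; on (b) the weight is 71 less the opposing 16 gives net 55, which does reach 53, so (b) meets the standard; on (c) the weight is 61, ≥ 53, so (c) meets the standard.
  Stage 1 carried; the burden remains with the importer.
At Stage 2 the importer must meet the preponderance of the evidence (weight is at least 53): on (d) the weight is 77 less the opposing 20 gives net 57, which does reach 53, so (d) meets the standard; on (e) the weight is 64, which does reach 53, so (e) meets the standard.
  Stage 2 carried; the burden shifts to the customs bureau.
At Stage 3 the customs bureau must meet the preponderance of the evidence (weight is at least 53): on (f) the weight is 65 less the opposing 5 gives net 60, which does reach 53, so (f) meets the standard.
  All elements met. The customs bureau retains the burden for Stage 4.
At Stage 4 the customs bureau must meet clear and convincing evidence (weight is at least 80): on (g) the weight is 79, < 80, so (g) does not meet the standard.
  Not every element is met, so the customs bureau fails to carry Stage 4.
So the importer prevails.

stage 4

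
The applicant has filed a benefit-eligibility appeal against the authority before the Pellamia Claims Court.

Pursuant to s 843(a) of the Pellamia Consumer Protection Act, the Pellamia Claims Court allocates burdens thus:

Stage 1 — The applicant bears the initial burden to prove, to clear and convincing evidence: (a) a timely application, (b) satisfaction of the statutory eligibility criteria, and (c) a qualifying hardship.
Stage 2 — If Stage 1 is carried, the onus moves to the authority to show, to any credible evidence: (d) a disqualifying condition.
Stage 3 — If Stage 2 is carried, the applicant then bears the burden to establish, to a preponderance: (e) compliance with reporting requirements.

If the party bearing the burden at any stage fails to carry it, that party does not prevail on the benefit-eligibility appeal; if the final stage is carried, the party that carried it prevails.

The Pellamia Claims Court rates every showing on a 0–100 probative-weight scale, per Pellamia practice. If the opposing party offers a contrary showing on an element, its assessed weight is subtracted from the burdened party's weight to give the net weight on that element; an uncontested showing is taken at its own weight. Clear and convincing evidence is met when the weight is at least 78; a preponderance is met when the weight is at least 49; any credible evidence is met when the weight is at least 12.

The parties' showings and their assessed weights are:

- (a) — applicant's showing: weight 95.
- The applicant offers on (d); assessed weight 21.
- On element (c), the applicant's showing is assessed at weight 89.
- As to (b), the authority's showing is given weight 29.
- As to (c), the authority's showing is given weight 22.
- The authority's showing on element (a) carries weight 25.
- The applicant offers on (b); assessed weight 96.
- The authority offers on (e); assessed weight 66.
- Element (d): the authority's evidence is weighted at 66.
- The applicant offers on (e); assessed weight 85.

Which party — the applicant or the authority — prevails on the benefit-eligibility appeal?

authority

Stage 1 (applicant, clear and convincing evidence, weight is at least 78): (a) net 95−25=70 < 78 — fails; (b) net 96−29=67 < 78 — fails; (c) net 89−22=67 < 78 — fails.
  The applicant does not carry Stage 1.
So the authority prevails.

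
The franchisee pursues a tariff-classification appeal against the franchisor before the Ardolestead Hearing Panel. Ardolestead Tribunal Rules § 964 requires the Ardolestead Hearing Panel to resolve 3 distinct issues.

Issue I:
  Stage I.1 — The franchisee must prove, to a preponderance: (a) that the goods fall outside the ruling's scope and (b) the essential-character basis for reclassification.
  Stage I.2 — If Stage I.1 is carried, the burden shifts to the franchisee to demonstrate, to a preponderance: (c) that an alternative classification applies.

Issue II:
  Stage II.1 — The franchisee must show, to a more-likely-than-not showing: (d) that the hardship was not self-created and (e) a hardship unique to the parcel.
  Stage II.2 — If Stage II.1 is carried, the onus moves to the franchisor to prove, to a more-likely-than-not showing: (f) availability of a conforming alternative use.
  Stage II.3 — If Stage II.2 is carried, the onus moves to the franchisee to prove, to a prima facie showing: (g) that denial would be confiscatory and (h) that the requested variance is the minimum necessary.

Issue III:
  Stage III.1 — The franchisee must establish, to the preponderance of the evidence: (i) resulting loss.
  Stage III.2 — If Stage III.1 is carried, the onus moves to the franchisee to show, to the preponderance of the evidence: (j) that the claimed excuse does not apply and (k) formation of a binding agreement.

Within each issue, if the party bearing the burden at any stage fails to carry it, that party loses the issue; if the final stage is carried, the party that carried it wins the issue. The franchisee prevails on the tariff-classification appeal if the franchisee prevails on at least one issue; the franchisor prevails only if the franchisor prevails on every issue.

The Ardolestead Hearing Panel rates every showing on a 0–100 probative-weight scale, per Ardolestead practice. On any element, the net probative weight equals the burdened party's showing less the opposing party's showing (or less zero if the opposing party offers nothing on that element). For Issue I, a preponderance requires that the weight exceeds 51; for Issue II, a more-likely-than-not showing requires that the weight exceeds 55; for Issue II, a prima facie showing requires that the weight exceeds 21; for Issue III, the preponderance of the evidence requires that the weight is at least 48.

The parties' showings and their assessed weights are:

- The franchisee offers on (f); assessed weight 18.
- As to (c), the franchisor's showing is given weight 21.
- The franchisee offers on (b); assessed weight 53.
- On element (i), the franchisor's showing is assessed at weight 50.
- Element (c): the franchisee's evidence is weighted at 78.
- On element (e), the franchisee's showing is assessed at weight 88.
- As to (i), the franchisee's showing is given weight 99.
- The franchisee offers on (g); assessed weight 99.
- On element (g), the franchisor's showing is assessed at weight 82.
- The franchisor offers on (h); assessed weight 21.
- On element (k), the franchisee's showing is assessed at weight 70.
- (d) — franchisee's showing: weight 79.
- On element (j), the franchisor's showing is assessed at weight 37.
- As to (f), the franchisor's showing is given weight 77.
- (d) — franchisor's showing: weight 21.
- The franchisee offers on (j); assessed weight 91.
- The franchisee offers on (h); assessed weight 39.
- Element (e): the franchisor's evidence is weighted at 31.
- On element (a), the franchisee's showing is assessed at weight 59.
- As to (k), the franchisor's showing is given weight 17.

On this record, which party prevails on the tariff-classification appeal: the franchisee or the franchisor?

— Issue I —
At Stage I.1 the franchisee must meet a preponderance (weight exceeds 51): on (a) the weight is 59, > 51, so (a) meets the standard; on (b) the weight is 53, > 51, so (b) meets the standard.
  Stage I.1 carried; the burden remains with the franchisee.
At Stage I.2 the franchisee must meet a preponderance (weight exceeds 51): on (c) the weight is 78 less the opposing 21 gives net 57, > 51, so (c) meets the standard.
  All elements met at the final stage.
With every stage satisfied, the franchisee prevails on this issue.
— Issue II —
At Stage II.1 the franchisee must meet a more-likely-than-not showing (weight exceeds 55): on (d) the weight is 79 less the opposing 21 gives net 58, which does exceed 55, so (d) meets the standard; on (e) the weight is 88 less the opposing 31 gives net 57, which does exceed 55, so (e) meets the standard.
  The franchisee carries Stage II.1; the franchisor now bears the burden.
At Stage II.2 the franchisor must meet a more-likely-than-not showing (weight exceeds 55): on (f) the weight is 77 less the opposing 18 gives net 59, which does exceed 55, so (f) meets the standard.
  Stage II.2 is satisfied; the onus moves to the franchisee.
At Stage II.3 the franchisee must meet a prima facie showing (weight exceeds 21): on (g) the weight is 99 less the opposing 82 gives net 17, ≤ 21, so (g) does not meet the standard; on (h) the weight is 39 less the opposing 21 gives net 18, ≤ 21, so (h) does not meet the standard.
  The franchisee does not carry Stage II.3.
The analysis ends at Stage II.3; the franchisor prevails on this issue.
— Issue III —
Stage III.1 — burden on franchisee; standard: the preponderance of the evidence (weight is at least 48).
    (i): 99 − 50 = 49 ≥ 48 [met]
  All elements met. The franchisee retains the burden for Stage III.2.
Stage III.2 — burden on franchisee; standard: the preponderance of the evidence (weight is at least 48).
    (j): 91 − 37 = 54 ≥ 48 [met]
    (k): 70 − 17 = 53 ≥ 48 [met]
  Stage III.2 carried; the final stage is satisfied.
With every stage satisfied, the franchisee prevails on this issue.
Per-issue: Issue I → franchisee; Issue II → franchisor; Issue III → franchisee. The franchisee must prevail on at least one issue; overall, the franchisee prevails.

franchisee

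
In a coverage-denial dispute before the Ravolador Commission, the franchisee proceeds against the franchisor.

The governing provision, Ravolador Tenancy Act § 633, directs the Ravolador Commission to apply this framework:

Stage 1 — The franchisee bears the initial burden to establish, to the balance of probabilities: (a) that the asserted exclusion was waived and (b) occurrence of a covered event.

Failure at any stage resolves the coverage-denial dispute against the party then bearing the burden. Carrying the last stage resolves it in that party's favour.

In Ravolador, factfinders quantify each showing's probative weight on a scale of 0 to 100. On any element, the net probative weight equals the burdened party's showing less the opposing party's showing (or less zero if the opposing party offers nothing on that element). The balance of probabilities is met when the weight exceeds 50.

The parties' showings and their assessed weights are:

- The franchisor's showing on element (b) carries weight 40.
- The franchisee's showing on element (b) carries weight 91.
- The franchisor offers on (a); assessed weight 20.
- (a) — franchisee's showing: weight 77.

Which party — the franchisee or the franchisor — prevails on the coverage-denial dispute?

At Stage 1 the franchisee must meet the balance of probabilities (weight exceeds 50): on (a) the weight is 77 less the opposing 20 gives net 57, > 50, so (a) meets the standard; on (b) the weight is 91 less the opposing 40 gives net 51, > 50, so (b) meets the standard.
  The franchisee carries the last stage.
Every stage carried; the franchisee prevails.

franchisee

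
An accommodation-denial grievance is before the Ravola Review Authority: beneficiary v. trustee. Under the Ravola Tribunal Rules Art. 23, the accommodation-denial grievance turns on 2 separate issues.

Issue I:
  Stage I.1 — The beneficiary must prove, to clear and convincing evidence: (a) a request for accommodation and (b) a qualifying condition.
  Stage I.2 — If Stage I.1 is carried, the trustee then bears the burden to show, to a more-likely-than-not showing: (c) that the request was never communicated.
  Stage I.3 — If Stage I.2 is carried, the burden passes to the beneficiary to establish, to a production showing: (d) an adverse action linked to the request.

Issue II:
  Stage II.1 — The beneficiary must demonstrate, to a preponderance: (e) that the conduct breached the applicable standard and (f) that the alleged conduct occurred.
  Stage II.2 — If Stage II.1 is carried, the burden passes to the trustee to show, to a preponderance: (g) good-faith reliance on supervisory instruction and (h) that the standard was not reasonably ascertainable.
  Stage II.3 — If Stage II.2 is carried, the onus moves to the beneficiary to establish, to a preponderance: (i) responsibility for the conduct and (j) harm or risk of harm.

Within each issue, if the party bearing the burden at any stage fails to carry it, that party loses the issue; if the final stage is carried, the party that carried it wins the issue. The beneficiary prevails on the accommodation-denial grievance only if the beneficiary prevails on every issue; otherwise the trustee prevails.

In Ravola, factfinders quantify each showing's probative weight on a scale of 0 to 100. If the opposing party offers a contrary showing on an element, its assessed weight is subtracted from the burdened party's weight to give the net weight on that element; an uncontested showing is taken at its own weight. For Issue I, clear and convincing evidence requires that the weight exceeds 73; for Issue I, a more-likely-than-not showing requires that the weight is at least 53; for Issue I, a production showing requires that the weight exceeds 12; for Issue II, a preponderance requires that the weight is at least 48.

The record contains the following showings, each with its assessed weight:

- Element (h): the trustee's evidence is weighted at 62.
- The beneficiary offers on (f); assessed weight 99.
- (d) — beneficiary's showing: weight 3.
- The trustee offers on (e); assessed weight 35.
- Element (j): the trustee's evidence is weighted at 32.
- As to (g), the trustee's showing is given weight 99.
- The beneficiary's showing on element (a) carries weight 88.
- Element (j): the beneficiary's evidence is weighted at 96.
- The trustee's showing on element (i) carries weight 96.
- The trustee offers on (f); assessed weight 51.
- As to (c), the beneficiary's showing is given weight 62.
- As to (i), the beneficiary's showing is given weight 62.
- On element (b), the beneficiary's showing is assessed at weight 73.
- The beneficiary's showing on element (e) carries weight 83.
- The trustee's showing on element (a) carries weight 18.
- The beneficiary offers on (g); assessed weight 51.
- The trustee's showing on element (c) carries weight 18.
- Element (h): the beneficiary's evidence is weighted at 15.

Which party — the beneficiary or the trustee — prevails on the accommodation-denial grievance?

— Issue I —
Stage I.1 (beneficiary, clear and convincing evidence, weight exceeds 73): (a) net 88−18=70 ≤ 73 — fails; (b) 73 ≤ 73 — fails.
  Not every element is met, so the beneficiary fails to carry Stage I.1.
The trustee prevails on this issue.
— Issue II —
Stage II.1 (beneficiary, a preponderance, weight is at least 48): (e) net 83−35=48 ≥ 48 — meets; (f) net 99−51=48 ≥ 48 — meets.
  Stage II.1 carried; the burden shifts to the trustee.
Stage II.2 (trustee, a preponderance, weight is at least 48): (g) net 99−51=48 ≥ 48 — meets; (h) net 62−15=47 < 48 — fails.
  The trustee does not carry Stage II.2.
The beneficiary prevails on this issue.
Per-issue: Issue I → trustee; Issue II → beneficiary. The beneficiary must prevail on every issue; overall, the trustee prevails.

trustee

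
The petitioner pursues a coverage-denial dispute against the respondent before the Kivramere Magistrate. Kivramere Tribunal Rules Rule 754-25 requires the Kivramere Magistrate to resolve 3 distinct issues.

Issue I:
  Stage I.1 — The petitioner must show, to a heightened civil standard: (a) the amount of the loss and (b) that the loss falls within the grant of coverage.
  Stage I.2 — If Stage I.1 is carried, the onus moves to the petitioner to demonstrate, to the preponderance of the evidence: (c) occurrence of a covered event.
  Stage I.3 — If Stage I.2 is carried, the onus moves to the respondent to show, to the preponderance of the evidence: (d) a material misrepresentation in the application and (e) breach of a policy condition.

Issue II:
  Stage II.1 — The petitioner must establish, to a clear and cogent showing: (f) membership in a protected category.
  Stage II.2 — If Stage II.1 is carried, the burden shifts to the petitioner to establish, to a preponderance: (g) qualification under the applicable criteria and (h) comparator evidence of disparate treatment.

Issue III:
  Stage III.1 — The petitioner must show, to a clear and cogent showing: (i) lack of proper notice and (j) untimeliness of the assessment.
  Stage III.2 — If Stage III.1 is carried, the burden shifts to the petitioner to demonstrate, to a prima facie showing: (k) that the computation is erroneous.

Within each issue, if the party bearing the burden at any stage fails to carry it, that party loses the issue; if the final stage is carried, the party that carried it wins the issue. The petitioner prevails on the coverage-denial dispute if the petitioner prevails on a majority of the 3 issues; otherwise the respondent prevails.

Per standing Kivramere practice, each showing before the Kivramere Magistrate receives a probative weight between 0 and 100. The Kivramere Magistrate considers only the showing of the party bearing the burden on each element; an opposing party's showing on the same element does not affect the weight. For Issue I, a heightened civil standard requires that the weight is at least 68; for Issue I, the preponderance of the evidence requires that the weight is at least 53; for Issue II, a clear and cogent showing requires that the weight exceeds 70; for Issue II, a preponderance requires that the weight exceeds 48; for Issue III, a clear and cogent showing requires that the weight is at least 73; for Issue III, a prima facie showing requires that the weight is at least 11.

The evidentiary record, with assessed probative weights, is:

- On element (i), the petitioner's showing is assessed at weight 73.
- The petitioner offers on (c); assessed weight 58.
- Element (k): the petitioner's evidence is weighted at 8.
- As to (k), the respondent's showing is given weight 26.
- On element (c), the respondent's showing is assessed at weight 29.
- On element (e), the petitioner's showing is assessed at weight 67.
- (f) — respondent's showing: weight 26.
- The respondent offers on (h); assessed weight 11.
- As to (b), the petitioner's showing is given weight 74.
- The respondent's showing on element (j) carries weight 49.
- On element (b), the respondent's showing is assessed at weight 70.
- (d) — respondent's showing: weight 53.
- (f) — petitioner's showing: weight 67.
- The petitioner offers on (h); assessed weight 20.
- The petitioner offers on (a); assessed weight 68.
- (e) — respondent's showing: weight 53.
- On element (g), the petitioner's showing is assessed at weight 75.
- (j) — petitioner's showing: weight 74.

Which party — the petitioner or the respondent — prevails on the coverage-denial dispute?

respondent

— Issue I —
Stage I.1 — burden on petitioner; standard: a heightened civil standard (weight is at least 68).
    (a): 68 ≥ 68 [met]
    (b): 74 (respondent's 70 disregarded) ≥ 68 [met]
  Stage I.1 carried; the burden remains with the petitioner.
Stage I.2 — burden on petitioner; standard: the preponderance of the evidence (weight is at least 53).
    (c): 58 (respondent's 29 disregarded) ≥ 53 [met]
  Stage I.2 is satisfied; the onus moves to the respondent.
Stage I.3 — burden on respondent; standard: the preponderance of the evidence (weight is at least 53).
    (d): 53 ≥ 53 [met]
    (e): 53 (petitioner's 67 disregarded) ≥ 53 [met]
  Stage I.3 carried; the final stage is satisfied.
Every stage carried; the respondent prevails on this issue.
— Issue II —
Stage II.1 — burden on petitioner; standard: a clear and cogent showing (weight exceeds 70).
    (f): 67 (respondent's 26 disregarded) ≤ 70 [not met]
  The petitioner does not carry Stage II.1.
So the respondent prevails on this issue.
— Issue III —
Stage III.1 — burden on petitioner; standard: a clear and cogent showing (weight is at least 73).
    (i): 73 ≥ 73 [met]
    (j): 74 (respondent's 49 disregarded) ≥ 73 [met]
  All elements met. The petitioner retains the burden for Stage III.2.
Stage III.2 — burden on petitioner; standard: a prima facie showing (weight is at least 11).
    (k): 8 (respondent's 26 disregarded) < 11 [not met]
  Stage III.2 not carried; the petitioner fails its burden.
The analysis ends at Stage III.2; the respondent prevails on this issue.
Per-issue: Issue I → respondent; Issue II → respondent; Issue III → respondent. The petitioner must prevail on a majority of issues; overall, the respondent prevails.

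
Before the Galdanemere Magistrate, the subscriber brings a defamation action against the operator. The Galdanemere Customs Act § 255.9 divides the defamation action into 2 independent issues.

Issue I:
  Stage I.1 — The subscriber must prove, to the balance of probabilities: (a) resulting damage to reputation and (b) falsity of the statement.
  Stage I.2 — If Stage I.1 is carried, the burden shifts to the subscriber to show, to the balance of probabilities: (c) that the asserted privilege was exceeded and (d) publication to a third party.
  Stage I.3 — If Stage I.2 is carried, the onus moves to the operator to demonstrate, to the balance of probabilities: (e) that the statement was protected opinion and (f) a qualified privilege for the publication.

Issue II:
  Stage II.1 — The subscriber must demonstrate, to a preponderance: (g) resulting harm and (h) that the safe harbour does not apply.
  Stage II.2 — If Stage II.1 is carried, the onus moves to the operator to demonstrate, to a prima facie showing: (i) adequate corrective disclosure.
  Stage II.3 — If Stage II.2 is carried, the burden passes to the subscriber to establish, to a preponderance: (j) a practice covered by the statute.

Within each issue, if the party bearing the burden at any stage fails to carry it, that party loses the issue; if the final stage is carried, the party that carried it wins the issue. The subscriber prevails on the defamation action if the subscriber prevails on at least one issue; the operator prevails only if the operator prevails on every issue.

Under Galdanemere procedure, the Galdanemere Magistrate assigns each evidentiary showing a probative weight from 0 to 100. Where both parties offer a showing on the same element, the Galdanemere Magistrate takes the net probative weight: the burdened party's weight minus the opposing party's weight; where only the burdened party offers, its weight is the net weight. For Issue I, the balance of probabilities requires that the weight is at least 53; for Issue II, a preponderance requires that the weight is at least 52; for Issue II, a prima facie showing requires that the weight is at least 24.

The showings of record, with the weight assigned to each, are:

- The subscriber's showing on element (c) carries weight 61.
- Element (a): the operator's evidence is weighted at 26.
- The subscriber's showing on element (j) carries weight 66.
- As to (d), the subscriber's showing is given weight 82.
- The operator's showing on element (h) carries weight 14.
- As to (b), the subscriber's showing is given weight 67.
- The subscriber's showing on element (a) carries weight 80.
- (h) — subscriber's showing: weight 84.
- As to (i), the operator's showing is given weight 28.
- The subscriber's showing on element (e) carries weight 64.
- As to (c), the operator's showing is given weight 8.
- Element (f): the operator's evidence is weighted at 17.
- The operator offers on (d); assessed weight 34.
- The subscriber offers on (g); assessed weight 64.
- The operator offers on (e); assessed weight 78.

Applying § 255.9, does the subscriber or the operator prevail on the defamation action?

— Issue I —
At Stage I.1 the subscriber must meet the balance of probabilities (weight is at least 53): on (a) the weight is 80 less the opposing 26 gives net 54, ≥ 53, so (a) meets the standard; on (b) the weight is 67, which does reach 53, so (b) meets the standard.
  Stage I.1 carried; the burden remains with the subscriber.
At Stage I.2 the subscriber must meet the balance of probabilities (weight is at least 53): on (c) the weight is 61 less the opposing 8 gives net 53, ≥ 53, so (c) meets the standard; on (d) the weight is 82 less the opposing 34 gives net 48, which does not reach 53, so (d) does not meet the standard.
  The subscriber does not carry Stage I.2.
The operator prevails on this issue.
— Issue II —
Stage II.1 — burden on subscriber; standard: a preponderance (weight is at least 52).
    (g): 64 ≥ 52 [met]
    (h): 84 − 14 = 70 ≥ 52 [met]
  Stage II.1 is satisfied; the onus moves to the operator.
Stage II.2 — burden on operator; standard: a prima facie showing (weight is at least 24).
    (i): 28 ≥ 24 [met]
  All elements met. The burden passes to the subscriber.
Stage II.3 — burden on subscriber; standard: a preponderance (weight is at least 52).
    (j): 66 ≥ 52 [met]
  All elements met at the final stage.
Every stage carried; the subscriber prevails on this issue.
Per-issue: Issue I → operator; Issue II → subscriber. The subscriber must prevail on at least one issue; overall, the subscriber prevails.

subscriber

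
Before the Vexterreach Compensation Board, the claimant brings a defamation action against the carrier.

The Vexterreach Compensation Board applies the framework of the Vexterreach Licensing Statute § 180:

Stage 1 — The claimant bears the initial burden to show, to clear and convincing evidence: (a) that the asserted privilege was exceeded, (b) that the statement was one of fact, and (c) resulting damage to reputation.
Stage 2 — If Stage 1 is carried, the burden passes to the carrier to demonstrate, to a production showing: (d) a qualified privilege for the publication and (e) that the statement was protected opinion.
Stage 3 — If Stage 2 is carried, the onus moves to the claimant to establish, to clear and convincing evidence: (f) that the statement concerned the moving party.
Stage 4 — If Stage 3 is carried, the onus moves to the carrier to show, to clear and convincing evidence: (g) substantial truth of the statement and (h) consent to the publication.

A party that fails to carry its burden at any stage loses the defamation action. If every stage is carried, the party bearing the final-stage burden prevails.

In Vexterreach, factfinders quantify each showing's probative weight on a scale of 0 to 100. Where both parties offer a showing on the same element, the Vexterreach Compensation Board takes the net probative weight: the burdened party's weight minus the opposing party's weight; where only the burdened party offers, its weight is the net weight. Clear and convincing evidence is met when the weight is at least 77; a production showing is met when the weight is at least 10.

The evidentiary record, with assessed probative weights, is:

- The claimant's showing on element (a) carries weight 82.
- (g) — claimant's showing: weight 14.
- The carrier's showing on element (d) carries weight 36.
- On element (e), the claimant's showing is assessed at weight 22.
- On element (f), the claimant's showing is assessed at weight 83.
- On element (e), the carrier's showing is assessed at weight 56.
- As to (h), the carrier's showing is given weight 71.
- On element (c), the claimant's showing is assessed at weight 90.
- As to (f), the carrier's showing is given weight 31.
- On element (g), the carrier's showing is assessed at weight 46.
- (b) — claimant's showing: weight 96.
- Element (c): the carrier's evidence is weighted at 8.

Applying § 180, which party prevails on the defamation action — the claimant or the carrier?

carrier

Stage 1 — burden on claimant; standard: clear and convincing evidence (weight is at least 77).
    (a): 82 ≥ 77 [met]
    (b): 96 ≥ 77 [met]
    (c): 90 − 8 = 82 ≥ 77 [met]
  Stage 1 carried; the burden shifts to the carrier.
Stage 2 — burden on carrier; standard: a production showing (weight is at least 10).
    (d): 36 ≥ 10 [met]
    (e): 56 − 22 = 34 ≥ 10 [met]
  Stage 2 is satisfied; the onus moves to the claimant.
Stage 3 — burden on claimant; standard: clear and convincing evidence (weight is at least 77).
    (f): 83 − 31 = 52 < 77 [not met]
  The claimant does not carry Stage 3.
So the carrier prevails.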